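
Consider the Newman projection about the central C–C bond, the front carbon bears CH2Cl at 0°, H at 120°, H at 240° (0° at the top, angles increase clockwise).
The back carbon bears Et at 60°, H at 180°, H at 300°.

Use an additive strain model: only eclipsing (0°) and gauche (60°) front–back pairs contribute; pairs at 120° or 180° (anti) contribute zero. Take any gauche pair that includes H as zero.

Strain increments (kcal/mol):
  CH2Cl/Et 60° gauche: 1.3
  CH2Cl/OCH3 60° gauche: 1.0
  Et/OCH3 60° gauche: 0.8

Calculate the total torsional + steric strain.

This conformer is staggered. CH2Cl at 0° is gauche with Et at 60° (1.3). Total 1.3 kcal/mol.

1.3 kcal/mol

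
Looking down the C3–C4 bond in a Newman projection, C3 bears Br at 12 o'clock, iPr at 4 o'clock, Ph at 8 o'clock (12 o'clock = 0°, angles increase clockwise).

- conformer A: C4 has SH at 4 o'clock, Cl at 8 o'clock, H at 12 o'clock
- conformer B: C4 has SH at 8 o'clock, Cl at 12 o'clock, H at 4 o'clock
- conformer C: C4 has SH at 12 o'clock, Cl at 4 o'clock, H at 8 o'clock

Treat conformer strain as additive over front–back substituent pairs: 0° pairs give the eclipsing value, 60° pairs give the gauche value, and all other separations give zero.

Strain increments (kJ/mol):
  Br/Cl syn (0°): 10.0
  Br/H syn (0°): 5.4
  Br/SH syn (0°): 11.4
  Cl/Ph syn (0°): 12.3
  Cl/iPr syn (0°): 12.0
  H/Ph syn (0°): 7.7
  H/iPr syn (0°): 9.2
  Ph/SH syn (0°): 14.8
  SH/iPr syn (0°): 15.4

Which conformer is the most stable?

C

A (eclipsed): Br–H eclipsed, iPr–SH eclipsed, Ph–Cl eclipsed; 5.4 + 15.4 + 12.3 = 33.1 kJ/mol.
B (eclipsed): Br–Cl eclipsed, iPr–H eclipsed, Ph–SH eclipsed; 10.0 + 9.2 + 14.8 = 34.0 kJ/mol.
C (eclipsed): Br–SH eclipsed, iPr–Cl eclipsed, Ph–H eclipsed; 11.4 + 12.0 + 7.7 = 31.1 kJ/mol.
C has the lowest total (31.1 kJ/mol).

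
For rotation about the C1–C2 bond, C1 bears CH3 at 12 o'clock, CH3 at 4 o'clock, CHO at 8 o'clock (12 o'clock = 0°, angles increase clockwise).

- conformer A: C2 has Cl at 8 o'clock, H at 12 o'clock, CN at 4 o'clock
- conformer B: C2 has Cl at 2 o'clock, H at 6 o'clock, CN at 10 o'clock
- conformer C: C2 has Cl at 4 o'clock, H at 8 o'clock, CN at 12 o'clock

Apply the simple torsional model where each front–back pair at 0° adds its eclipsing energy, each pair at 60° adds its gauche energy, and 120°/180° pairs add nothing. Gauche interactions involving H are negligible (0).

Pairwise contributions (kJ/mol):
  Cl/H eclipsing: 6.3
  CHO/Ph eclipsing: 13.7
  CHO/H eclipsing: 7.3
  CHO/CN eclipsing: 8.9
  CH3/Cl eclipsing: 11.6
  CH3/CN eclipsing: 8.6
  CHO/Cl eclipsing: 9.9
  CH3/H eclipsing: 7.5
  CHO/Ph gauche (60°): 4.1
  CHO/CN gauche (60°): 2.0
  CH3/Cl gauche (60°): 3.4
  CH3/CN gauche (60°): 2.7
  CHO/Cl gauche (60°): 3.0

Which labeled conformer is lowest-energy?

B

A is eclipsed. CH3 at 0° is eclipsed with H at 0° (7.5); CH3 at 120° is eclipsed with CN at 120° (8.6); CHO at 240° is eclipsed with Cl at 240° (9.9). Total 26.0 kJ/mol.
B is staggered. CH3 at 0° is gauche with Cl at 60° (3.4); CH3 at 0° is gauche with CN at 300° (2.7); CH3 at 120° is gauche with Cl at 60° (3.4); CHO at 240° is gauche with CN at 300° (2.0). Total 11.5 kJ/mol.
C is eclipsed. CH3 at 0° is eclipsed with CN at 0° (8.6); CH3 at 120° is eclipsed with Cl at 120° (11.6); CHO at 240° is eclipsed with H at 240° (7.3). Total 27.5 kJ/mol.
B has the lowest total (11.5 kJ/mol).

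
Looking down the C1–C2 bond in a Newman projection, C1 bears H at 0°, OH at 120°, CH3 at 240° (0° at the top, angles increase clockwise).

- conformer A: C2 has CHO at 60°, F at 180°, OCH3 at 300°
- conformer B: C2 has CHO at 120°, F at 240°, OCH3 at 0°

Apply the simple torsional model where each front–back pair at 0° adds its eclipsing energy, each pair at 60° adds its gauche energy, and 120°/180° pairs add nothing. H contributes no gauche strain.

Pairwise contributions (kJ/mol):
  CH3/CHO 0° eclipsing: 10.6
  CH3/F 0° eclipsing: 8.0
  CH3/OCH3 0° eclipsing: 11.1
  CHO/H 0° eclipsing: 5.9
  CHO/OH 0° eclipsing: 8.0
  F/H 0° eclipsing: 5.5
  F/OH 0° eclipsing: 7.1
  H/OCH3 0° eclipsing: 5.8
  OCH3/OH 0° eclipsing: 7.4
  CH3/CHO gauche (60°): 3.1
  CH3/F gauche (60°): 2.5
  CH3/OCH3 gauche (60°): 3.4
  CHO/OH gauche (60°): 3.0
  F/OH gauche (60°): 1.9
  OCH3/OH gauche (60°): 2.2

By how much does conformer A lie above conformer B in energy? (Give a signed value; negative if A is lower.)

A (staggered): OH(120°)/CHO(60°) gauche 3.0; OH(120°)/F(180°) gauche 1.9; CH3(240°)/F(180°) gauche 2.5; CH3(240°)/OCH3(300°) gauche 3.4 → 10.8 kJ/mol.
B (eclipsed): H(0°)/OCH3(0°) eclipsed 5.8; OH(120°)/CHO(120°) eclipsed 8.0; CH3(240°)/F(240°) eclipsed 8.0 → 21.8 kJ/mol.
E(A) − E(B) = 10.8 − 21.8 = -11.0 kJ/mol.

-11.0 kJ/mol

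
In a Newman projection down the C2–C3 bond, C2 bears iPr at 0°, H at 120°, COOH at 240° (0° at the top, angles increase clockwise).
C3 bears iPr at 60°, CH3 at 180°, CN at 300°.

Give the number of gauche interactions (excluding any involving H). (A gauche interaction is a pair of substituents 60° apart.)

Non-H gauche pairs: iPr(0°)/iPr(60°); iPr(0°)/CN(300°); COOH(240°)/CH3(180°); COOH(240°)/CN(300°) — 4 interactions.

4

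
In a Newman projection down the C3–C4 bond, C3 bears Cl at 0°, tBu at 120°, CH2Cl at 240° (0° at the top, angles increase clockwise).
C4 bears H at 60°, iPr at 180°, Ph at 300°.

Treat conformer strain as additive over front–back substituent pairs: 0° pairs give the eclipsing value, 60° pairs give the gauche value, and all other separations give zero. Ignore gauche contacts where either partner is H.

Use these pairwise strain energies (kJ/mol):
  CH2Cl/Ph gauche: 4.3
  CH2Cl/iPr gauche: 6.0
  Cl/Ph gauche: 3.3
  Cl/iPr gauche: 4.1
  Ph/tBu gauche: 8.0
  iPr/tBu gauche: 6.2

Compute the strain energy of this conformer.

This conformer (staggered): Cl–Ph gauche, tBu–iPr gauche, CH2Cl–iPr gauche, CH2Cl–Ph gauche; 3.3 + 6.2 + 6.0 + 4.3 = 19.8 kJ/mol.

19.8 kJ/mol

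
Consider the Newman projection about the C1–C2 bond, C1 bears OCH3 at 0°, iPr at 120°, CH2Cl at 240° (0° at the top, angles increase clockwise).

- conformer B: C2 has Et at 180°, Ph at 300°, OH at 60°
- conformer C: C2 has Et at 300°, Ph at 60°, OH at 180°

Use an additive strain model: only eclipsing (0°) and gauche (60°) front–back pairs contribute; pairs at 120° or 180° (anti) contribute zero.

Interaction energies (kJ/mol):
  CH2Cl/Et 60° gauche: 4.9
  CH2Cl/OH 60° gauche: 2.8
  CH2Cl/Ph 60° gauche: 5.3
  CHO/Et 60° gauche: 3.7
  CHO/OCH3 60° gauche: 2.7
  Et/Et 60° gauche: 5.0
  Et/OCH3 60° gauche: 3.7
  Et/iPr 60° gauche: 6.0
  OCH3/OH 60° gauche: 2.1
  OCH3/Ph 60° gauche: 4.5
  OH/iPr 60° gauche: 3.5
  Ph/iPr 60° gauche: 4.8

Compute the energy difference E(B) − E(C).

+2.1 kJ/mol

B (staggered): OCH3–Ph gauche, OCH3–OH gauche, iPr–Et gauche, iPr–OH gauche, CH2Cl–Et gauche, CH2Cl–Ph gauche; 4.5 + 2.1 + 6.0 + 3.5 + 4.9 + 5.3 = 26.3 kJ/mol.
C (staggered): OCH3–Et gauche, OCH3–Ph gauche, iPr–Ph gauche, iPr–OH gauche, CH2Cl–Et gauche, CH2Cl–OH gauche; 3.7 + 4.5 + 4.8 + 3.5 + 4.9 + 2.8 = 24.2 kJ/mol.
E(B) − E(C) = 26.3 − 24.2 = +2.1 kJ/mol.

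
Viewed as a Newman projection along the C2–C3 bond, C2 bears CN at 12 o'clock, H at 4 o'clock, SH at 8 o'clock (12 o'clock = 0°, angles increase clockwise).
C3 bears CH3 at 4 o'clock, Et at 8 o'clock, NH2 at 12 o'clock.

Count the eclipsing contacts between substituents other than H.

2

Non-H eclipsing pairs: CN(0°)/NH2(0°); SH(240°)/Et(240°) — 2 interactions.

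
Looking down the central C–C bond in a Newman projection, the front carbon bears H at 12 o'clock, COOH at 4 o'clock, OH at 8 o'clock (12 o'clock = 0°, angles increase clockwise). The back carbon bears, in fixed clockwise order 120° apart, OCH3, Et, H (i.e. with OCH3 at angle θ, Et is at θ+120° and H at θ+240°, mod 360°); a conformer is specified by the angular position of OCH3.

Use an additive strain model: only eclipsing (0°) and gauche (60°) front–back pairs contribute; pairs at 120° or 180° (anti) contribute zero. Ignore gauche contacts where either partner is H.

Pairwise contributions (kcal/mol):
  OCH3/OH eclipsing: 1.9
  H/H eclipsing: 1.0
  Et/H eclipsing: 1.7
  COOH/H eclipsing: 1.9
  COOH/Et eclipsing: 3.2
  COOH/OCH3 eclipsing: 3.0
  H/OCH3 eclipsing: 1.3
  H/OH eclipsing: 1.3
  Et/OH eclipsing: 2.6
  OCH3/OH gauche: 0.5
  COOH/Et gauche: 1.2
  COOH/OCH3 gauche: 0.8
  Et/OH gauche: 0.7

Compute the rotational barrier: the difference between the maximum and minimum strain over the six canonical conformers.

OCH3 at 0° is eclipsed. H at 0° is eclipsed with OCH3 at 0° (1.3); COOH at 120° is eclipsed with Et at 120° (3.2); OH at 240° is eclipsed with H at 240° (1.3). Total 5.8 kcal/mol.
OCH3 at 60° is staggered. COOH at 120° is gauche with OCH3 at 60° (0.8); COOH at 120° is gauche with Et at 180° (1.2); OH at 240° is gauche with Et at 180° (0.7). Total 2.7 kcal/mol.
OCH3 at 120° is eclipsed. H at 0° is eclipsed with H at 0° (1.0); COOH at 120° is eclipsed with OCH3 at 120° (3.0); OH at 240° is eclipsed with Et at 240° (2.6). Total 6.6 kcal/mol.
OCH3 at 180° is staggered. COOH at 120° is gauche with OCH3 at 180° (0.8); OH at 240° is gauche with OCH3 at 180° (0.5); OH at 240° is gauche with Et at 300° (0.7). Total 2.0 kcal/mol.
OCH3 at 240° is eclipsed. H at 0° is eclipsed with Et at 0° (1.7); COOH at 120° is eclipsed with H at 120° (1.9); OH at 240° is eclipsed with OCH3 at 240° (1.9). Total 5.5 kcal/mol.
OCH3 at 300° is staggered. COOH at 120° is gauche with Et at 60° (1.2); OH at 240° is gauche with OCH3 at 300° (0.5). Total 1.7 kcal/mol.
Max at 120° (6.6 kcal/mol), min at 300° (1.7 kcal/mol); barrier = 4.9 kcal/mol.

4.9 kcal/mol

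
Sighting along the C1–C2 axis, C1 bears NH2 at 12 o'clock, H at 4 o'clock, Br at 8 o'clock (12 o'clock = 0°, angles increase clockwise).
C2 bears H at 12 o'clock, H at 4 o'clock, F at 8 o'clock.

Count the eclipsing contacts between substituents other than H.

Non-H eclipsing pairs: Br(240°)/F(240°) — 1 interaction.

1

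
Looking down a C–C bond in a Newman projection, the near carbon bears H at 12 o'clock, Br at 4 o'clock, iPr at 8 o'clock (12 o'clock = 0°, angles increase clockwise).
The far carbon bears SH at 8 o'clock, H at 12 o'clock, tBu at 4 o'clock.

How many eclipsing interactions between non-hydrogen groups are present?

Non-H eclipsing pairs: Br(120°)/tBu(120°); iPr(240°)/SH(240°) — 2 interactions.

2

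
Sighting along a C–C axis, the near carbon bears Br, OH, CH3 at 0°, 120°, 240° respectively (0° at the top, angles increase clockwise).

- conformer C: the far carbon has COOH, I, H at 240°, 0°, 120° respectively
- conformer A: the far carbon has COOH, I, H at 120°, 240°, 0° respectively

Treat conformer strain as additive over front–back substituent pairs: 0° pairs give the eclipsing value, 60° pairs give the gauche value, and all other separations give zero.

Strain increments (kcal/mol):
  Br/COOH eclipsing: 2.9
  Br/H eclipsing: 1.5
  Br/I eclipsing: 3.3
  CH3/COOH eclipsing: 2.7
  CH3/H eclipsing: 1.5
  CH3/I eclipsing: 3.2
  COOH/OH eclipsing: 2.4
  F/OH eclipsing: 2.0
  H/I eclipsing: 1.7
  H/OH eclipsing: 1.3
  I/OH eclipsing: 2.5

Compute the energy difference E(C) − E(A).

C (eclipsed): Br–I eclipsed, OH–H eclipsed, CH3–COOH eclipsed; 3.3 + 1.3 + 2.7 = 7.3 kcal/mol.
A (eclipsed): Br–H eclipsed, OH–COOH eclipsed, CH3–I eclipsed; 1.5 + 2.4 + 3.2 = 7.1 kcal/mol.
E(C) − E(A) = 7.3 − 7.1 = +0.2 kcal/mol.

+0.2 kcal/mol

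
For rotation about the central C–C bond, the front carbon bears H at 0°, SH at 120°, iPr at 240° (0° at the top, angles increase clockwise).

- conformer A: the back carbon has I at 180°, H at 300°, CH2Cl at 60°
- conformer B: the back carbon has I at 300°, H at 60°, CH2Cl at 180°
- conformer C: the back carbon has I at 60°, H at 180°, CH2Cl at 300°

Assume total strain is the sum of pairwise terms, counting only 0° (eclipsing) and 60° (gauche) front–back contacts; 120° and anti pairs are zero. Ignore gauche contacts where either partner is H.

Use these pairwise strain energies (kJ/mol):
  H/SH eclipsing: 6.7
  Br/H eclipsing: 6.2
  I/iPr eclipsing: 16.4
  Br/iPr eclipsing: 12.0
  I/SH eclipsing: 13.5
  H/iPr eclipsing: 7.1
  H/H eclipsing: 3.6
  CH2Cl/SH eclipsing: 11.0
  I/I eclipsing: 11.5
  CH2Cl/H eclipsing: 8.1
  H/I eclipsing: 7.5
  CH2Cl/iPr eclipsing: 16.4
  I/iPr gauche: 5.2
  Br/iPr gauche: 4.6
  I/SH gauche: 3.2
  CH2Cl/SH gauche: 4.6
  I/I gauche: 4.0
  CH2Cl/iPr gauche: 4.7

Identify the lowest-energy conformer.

C

A is staggered. SH at 120° is gauche with I at 180° (3.2); SH at 120° is gauche with CH2Cl at 60° (4.6); iPr at 240° is gauche with I at 180° (5.2). Total 13.0 kJ/mol.
B is staggered. SH at 120° is gauche with CH2Cl at 180° (4.6); iPr at 240° is gauche with I at 300° (5.2); iPr at 240° is gauche with CH2Cl at 180° (4.7). Total 14.5 kJ/mol.
C is staggered. SH at 120° is gauche with I at 60° (3.2); iPr at 240° is gauche with CH2Cl at 300° (4.7). Total 7.9 kJ/mol.
C has the lowest total (7.9 kJ/mol).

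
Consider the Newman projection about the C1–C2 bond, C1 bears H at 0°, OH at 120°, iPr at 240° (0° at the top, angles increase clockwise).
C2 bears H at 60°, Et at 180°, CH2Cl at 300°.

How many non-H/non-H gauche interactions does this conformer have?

3

Non-H gauche pairs: OH(120°)/Et(180°); iPr(240°)/Et(180°); iPr(240°)/CH2Cl(300°) — 3 interactions.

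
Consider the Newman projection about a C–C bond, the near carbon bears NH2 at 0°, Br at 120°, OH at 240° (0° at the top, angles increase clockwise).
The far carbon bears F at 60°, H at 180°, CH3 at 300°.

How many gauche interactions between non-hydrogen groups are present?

Non-H gauche pairs: NH2(0°)/F(60°); NH2(0°)/CH3(300°); Br(120°)/F(60°); OH(240°)/CH3(300°) — 4 interactions.

4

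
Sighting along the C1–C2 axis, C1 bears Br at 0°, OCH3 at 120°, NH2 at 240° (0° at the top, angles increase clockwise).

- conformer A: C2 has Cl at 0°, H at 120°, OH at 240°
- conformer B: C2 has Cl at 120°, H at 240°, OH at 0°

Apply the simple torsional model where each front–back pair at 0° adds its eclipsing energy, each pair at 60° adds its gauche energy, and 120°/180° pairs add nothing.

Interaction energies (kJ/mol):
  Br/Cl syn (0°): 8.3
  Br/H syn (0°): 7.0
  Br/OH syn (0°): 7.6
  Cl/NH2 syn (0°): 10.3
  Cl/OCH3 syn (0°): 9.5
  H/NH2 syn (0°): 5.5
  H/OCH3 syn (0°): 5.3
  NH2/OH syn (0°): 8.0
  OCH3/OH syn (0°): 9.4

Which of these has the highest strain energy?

B

A is eclipsed. Br at 0° is eclipsed with Cl at 0° (8.3); OCH3 at 120° is eclipsed with H at 120° (5.3); NH2 at 240° is eclipsed with OH at 240° (8.0). Total 21.6 kJ/mol.
B is eclipsed. Br at 0° is eclipsed with OH at 0° (7.6); OCH3 at 120° is eclipsed with Cl at 120° (9.5); NH2 at 240° is eclipsed with H at 240° (5.5). Total 22.6 kJ/mol.
B has the highest total (22.6 kJ/mol).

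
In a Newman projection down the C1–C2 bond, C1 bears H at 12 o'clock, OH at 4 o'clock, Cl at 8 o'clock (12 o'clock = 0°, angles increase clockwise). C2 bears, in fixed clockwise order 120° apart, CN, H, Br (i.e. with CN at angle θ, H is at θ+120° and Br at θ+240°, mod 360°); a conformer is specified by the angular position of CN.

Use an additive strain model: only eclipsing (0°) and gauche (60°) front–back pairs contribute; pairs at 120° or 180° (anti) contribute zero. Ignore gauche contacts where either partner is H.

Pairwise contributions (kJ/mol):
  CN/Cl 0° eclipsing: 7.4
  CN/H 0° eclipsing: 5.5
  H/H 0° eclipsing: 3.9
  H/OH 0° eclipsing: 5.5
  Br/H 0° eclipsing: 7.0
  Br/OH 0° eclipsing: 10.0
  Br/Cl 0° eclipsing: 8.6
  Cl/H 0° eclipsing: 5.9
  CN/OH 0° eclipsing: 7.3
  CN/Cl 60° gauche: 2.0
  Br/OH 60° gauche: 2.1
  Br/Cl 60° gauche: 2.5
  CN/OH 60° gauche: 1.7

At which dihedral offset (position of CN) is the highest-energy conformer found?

240°

CN at 0° is eclipsed. H at 0° is eclipsed with CN at 0° (5.5); OH at 120° is eclipsed with H at 120° (5.5); Cl at 240° is eclipsed with Br at 240° (8.6). Total 19.6 kJ/mol.
CN at 60° is staggered. OH at 120° is gauche with CN at 60° (1.7); Cl at 240° is gauche with Br at 300° (2.5). Total 4.2 kJ/mol.
CN at 120° is eclipsed. H at 0° is eclipsed with Br at 0° (7.0); OH at 120° is eclipsed with CN at 120° (7.3); Cl at 240° is eclipsed with H at 240° (5.9). Total 20.2 kJ/mol.
CN at 180° is staggered. OH at 120° is gauche with CN at 180° (1.7); OH at 120° is gauche with Br at 60° (2.1); Cl at 240° is gauche with CN at 180° (2.0). Total 5.8 kJ/mol.
CN at 240° is eclipsed. H at 0° is eclipsed with H at 0° (3.9); OH at 120° is eclipsed with Br at 120° (10.0); Cl at 240° is eclipsed with CN at 240° (7.4). Total 21.3 kJ/mol.
CN at 300° is staggered. OH at 120° is gauche with Br at 180° (2.1); Cl at 240° is gauche with CN at 300° (2.0); Cl at 240° is gauche with Br at 180° (2.5). Total 6.6 kJ/mol.
The maximum (21.3 kJ/mol) occurs with CN at 240°.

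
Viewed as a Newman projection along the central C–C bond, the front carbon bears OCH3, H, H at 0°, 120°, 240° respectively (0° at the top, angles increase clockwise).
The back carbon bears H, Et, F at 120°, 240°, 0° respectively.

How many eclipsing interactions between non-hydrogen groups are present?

Non-H eclipsing pairs: OCH3(0°)/F(0°) — 1 interaction.

1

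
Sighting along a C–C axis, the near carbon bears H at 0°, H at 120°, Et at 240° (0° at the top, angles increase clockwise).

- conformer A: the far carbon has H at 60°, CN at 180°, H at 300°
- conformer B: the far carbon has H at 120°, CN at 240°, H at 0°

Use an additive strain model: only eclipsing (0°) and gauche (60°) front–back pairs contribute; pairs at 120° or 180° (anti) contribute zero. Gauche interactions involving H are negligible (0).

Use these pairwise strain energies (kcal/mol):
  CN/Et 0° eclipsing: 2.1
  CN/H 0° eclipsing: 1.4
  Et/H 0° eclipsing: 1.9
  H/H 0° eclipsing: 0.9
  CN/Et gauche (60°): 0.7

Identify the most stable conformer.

A (staggered): Et(240°)/CN(180°) gauche 0.7 → 0.7 kcal/mol.
B (eclipsed): H(0°)/H(0°) eclipsed 0.9; H(120°)/H(120°) eclipsed 0.9; Et(240°)/CN(240°) eclipsed 2.1 → 3.9 kcal/mol.
A has the lowest total (0.7 kcal/mol).

A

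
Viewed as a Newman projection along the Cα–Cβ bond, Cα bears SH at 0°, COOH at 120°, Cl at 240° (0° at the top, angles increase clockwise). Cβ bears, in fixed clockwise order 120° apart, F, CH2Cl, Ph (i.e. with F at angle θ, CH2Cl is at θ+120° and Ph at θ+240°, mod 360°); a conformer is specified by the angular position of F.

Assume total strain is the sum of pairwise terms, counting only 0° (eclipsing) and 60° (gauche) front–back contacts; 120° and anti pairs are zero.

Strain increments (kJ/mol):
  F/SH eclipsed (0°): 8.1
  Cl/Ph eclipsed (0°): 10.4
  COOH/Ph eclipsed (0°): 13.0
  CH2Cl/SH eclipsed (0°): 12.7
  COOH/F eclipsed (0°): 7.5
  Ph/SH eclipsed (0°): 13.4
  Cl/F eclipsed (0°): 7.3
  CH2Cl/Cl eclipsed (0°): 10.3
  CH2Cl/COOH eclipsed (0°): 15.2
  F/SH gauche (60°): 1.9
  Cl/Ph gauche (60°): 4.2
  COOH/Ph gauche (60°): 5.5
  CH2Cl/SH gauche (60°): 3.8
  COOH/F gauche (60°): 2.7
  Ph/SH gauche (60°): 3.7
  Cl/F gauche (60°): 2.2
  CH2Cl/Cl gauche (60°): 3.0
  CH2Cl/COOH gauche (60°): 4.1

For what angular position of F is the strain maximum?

0°

F at 0° (eclipsed): SH–F eclipsed, COOH–CH2Cl eclipsed, Cl–Ph eclipsed; 8.1 + 15.2 + 10.4 = 33.7 kJ/mol.
F at 60° (staggered): SH–F gauche, SH–Ph gauche, COOH–F gauche, COOH–CH2Cl gauche, Cl–CH2Cl gauche, Cl–Ph gauche; 1.9 + 3.7 + 2.7 + 4.1 + 3.0 + 4.2 = 19.6 kJ/mol.
F at 120° (eclipsed): SH–Ph eclipsed, COOH–F eclipsed, Cl–CH2Cl eclipsed; 13.4 + 7.5 + 10.3 = 31.2 kJ/mol.
F at 180° (staggered): SH–CH2Cl gauche, SH–Ph gauche, COOH–F gauche, COOH–Ph gauche, Cl–F gauche, Cl–CH2Cl gauche; 3.8 + 3.7 + 2.7 + 5.5 + 2.2 + 3.0 = 20.9 kJ/mol.
F at 240° (eclipsed): SH–CH2Cl eclipsed, COOH–Ph eclipsed, Cl–F eclipsed; 12.7 + 13.0 + 7.3 = 33.0 kJ/mol.
F at 300° (staggered): SH–F gauche, SH–CH2Cl gauche, COOH–CH2Cl gauche, COOH–Ph gauche, Cl–F gauche, Cl–Ph gauche; 1.9 + 3.8 + 4.1 + 5.5 + 2.2 + 4.2 = 21.7 kJ/mol.
The maximum (33.7 kJ/mol) occurs with F at 0°.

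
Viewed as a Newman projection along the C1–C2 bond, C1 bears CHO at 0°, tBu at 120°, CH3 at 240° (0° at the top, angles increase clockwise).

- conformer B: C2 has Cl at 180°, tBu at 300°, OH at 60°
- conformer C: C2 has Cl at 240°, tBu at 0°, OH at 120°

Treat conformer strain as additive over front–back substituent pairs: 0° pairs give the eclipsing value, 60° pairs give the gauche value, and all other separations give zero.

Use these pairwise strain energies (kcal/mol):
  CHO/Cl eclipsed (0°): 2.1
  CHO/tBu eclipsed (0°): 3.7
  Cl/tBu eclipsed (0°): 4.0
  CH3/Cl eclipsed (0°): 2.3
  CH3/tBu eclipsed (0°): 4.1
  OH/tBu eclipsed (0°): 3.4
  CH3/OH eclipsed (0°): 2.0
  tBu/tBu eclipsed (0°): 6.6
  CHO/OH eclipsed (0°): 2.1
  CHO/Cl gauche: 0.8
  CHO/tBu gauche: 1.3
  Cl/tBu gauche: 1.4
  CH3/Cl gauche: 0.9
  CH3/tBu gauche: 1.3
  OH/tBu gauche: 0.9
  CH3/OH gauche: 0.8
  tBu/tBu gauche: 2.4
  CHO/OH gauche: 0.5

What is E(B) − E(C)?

B (staggered): CHO–tBu gauche, CHO–OH gauche, tBu–Cl gauche, tBu–OH gauche, CH3–Cl gauche, CH3–tBu gauche; 1.3 + 0.5 + 1.4 + 0.9 + 0.9 + 1.3 = 6.3 kcal/mol.
C (eclipsed): CHO–tBu eclipsed, tBu–OH eclipsed, CH3–Cl eclipsed; 3.7 + 3.4 + 2.3 = 9.4 kcal/mol.
E(B) − E(C) = 6.3 − 9.4 = -3.1 kcal/mol.

-3.1 kcal/mol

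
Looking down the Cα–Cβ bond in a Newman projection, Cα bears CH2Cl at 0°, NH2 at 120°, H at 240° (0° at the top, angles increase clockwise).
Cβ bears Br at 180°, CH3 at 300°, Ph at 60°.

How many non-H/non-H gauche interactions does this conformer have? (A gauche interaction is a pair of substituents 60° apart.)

4

Non-H gauche pairs: CH2Cl(0°)/CH3(300°); CH2Cl(0°)/Ph(60°); NH2(120°)/Br(180°); NH2(120°)/Ph(60°) — 4 interactions.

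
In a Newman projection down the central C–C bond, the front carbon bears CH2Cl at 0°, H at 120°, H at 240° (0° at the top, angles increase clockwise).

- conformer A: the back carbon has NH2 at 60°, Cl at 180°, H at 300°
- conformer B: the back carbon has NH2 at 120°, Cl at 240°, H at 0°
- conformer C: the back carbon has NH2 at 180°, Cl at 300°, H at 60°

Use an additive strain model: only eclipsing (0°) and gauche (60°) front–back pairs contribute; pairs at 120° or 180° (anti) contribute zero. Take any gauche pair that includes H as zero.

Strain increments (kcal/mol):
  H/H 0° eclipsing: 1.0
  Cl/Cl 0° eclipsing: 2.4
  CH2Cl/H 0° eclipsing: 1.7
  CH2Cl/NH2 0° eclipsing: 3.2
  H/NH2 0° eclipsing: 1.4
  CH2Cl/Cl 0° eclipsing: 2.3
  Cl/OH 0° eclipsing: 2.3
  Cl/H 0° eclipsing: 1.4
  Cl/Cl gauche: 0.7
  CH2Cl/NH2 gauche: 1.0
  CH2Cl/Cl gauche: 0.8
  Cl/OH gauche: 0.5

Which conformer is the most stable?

C

A (staggered): CH2Cl–NH2 gauche; 1.0 = 1.0 kcal/mol.
B (eclipsed): CH2Cl–H eclipsed, H–NH2 eclipsed, H–Cl eclipsed; 1.7 + 1.4 + 1.4 = 4.5 kcal/mol.
C (staggered): CH2Cl–Cl gauche; 0.8 = 0.8 kcal/mol.
C has the lowest total (0.8 kcal/mol).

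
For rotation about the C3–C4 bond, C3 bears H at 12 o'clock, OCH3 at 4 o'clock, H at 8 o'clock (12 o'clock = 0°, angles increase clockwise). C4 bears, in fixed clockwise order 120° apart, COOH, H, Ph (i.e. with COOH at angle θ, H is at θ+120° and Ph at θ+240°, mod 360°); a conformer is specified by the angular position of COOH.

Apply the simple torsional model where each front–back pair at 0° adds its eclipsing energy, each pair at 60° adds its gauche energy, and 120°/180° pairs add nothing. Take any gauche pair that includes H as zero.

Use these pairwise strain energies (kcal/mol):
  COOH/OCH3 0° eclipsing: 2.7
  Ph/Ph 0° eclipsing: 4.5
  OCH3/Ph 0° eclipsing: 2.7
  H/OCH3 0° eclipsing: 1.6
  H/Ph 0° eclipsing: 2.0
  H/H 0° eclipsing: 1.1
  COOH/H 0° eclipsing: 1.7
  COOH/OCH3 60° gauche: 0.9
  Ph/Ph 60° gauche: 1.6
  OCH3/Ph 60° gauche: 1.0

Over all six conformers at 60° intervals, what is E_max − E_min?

4.9 kcal/mol

COOH at 0° is eclipsed. H at 0° is eclipsed with COOH at 0° (1.7); OCH3 at 120° is eclipsed with H at 120° (1.6); H at 240° is eclipsed with Ph at 240° (2.0). Total 5.3 kcal/mol.
COOH at 60° is staggered. OCH3 at 120° is gauche with COOH at 60° (0.9). Total 0.9 kcal/mol.
COOH at 120° is eclipsed. H at 0° is eclipsed with Ph at 0° (2.0); OCH3 at 120° is eclipsed with COOH at 120° (2.7); H at 240° is eclipsed with H at 240° (1.1). Total 5.8 kcal/mol.
COOH at 180° is staggered. OCH3 at 120° is gauche with COOH at 180° (0.9); OCH3 at 120° is gauche with Ph at 60° (1.0). Total 1.9 kcal/mol.
COOH at 240° is eclipsed. H at 0° is eclipsed with H at 0° (1.1); OCH3 at 120° is eclipsed with Ph at 120° (2.7); H at 240° is eclipsed with COOH at 240° (1.7). Total 5.5 kcal/mol.
COOH at 300° is staggered. OCH3 at 120° is gauche with Ph at 180° (1.0). Total 1.0 kcal/mol.
Max at 120° (5.8 kcal/mol), min at 60° (0.9 kcal/mol); barrier = 4.9 kcal/mol.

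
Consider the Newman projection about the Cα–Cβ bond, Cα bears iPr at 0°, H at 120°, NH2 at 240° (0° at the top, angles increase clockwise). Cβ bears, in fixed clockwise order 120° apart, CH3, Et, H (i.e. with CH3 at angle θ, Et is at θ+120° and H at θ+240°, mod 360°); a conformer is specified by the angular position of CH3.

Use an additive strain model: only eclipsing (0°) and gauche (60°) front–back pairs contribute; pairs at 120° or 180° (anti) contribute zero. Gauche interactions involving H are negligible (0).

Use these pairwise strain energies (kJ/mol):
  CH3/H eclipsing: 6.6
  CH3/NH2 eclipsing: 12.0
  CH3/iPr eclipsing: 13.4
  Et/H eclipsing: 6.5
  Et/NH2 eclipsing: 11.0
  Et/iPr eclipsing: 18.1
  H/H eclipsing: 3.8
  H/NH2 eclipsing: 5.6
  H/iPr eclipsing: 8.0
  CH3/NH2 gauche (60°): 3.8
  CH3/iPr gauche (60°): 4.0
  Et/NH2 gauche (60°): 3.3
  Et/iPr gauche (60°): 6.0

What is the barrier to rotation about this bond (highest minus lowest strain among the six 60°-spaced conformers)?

26.6 kJ/mol

CH3 at 0° (eclipsed): iPr(0°)/CH3(0°) eclipsed 13.4; H(120°)/Et(120°) eclipsed 6.5; NH2(240°)/H(240°) eclipsed 5.6 → 25.5 kJ/mol.
CH3 at 60° (staggered): iPr(0°)/CH3(60°) gauche 4.0; NH2(240°)/Et(180°) gauche 3.3 → 7.3 kJ/mol.
CH3 at 120° (eclipsed): iPr(0°)/H(0°) eclipsed 8.0; H(120°)/CH3(120°) eclipsed 6.6; NH2(240°)/Et(240°) eclipsed 11.0 → 25.6 kJ/mol.
CH3 at 180° (staggered): iPr(0°)/Et(300°) gauche 6.0; NH2(240°)/CH3(180°) gauche 3.8; NH2(240°)/Et(300°) gauche 3.3 → 13.1 kJ/mol.
CH3 at 240° (eclipsed): iPr(0°)/Et(0°) eclipsed 18.1; H(120°)/H(120°) eclipsed 3.8; NH2(240°)/CH3(240°) eclipsed 12.0 → 33.9 kJ/mol.
CH3 at 300° (staggered): iPr(0°)/CH3(300°) gauche 4.0; iPr(0°)/Et(60°) gauche 6.0; NH2(240°)/CH3(300°) gauche 3.8 → 13.8 kJ/mol.
Max at 240° (33.9 kJ/mol), min at 60° (7.3 kJ/mol); barrier = 26.6 kJ/mol.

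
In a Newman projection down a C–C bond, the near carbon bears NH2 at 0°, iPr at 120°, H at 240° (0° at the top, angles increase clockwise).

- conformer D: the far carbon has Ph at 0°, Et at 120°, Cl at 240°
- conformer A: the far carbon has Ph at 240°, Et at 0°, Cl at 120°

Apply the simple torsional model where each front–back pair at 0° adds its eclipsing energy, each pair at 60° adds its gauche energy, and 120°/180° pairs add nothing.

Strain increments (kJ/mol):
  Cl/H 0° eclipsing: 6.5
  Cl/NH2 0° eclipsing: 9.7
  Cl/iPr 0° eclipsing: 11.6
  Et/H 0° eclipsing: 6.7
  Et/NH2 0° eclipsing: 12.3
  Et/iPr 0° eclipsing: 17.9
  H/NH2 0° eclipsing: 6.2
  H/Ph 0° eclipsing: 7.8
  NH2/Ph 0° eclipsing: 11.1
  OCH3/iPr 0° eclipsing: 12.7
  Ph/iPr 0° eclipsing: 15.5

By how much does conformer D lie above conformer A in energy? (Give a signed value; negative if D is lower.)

+3.8 kJ/mol

D is eclipsed. NH2 at 0° is eclipsed with Ph at 0° (11.1); iPr at 120° is eclipsed with Et at 120° (17.9); H at 240° is eclipsed with Cl at 240° (6.5). Total 35.5 kJ/mol.
A is eclipsed. NH2 at 0° is eclipsed with Et at 0° (12.3); iPr at 120° is eclipsed with Cl at 120° (11.6); H at 240° is eclipsed with Ph at 240° (7.8). Total 31.7 kJ/mol.
E(D) − E(A) = 35.5 − 31.7 = +3.8 kJ/mol.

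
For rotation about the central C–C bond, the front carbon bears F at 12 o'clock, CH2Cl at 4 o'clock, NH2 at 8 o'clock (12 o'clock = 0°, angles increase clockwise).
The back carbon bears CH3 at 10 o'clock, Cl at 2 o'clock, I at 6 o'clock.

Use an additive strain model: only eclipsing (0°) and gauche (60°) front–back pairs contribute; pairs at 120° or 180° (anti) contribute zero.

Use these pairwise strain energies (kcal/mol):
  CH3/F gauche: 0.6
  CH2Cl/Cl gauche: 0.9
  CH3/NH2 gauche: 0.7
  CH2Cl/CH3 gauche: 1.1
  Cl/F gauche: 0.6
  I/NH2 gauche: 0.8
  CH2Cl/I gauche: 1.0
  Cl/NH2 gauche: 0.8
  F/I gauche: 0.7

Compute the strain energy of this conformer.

4.6 kcal/mol

This conformer (staggered): F(0°)/CH3(300°) gauche 0.6; F(0°)/Cl(60°) gauche 0.6; CH2Cl(120°)/Cl(60°) gauche 0.9; CH2Cl(120°)/I(180°) gauche 1.0; NH2(240°)/CH3(300°) gauche 0.7; NH2(240°)/I(180°) gauche 0.8 → 4.6 kcal/mol.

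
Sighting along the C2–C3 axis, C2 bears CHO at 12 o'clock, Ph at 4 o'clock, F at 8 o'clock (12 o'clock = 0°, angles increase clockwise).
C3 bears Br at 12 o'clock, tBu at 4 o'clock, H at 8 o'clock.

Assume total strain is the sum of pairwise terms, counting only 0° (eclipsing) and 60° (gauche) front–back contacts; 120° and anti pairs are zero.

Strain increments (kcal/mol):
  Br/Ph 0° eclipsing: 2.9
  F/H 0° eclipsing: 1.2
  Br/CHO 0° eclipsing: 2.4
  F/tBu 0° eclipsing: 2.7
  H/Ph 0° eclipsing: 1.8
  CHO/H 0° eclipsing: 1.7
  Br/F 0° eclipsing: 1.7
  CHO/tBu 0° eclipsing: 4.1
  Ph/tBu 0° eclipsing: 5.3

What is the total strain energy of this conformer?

8.9 kcal/mol

This conformer (eclipsed): CHO–Br eclipsed, Ph–tBu eclipsed, F–H eclipsed; 2.4 + 5.3 + 1.2 = 8.9 kcal/mol.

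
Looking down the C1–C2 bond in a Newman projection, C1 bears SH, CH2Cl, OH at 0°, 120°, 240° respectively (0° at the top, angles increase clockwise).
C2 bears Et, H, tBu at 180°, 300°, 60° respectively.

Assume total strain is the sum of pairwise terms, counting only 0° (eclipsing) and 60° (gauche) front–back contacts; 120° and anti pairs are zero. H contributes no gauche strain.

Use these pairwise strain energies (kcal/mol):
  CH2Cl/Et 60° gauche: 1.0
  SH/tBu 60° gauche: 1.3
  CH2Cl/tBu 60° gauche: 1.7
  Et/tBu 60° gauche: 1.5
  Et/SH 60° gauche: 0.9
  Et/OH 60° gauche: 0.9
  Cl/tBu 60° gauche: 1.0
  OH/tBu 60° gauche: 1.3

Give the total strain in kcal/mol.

4.9 kcal/mol

This conformer is staggered. SH at 0° is gauche with tBu at 60° (1.3); CH2Cl at 120° is gauche with Et at 180° (1.0); CH2Cl at 120° is gauche with tBu at 60° (1.7); OH at 240° is gauche with Et at 180° (0.9). Total 4.9 kcal/mol.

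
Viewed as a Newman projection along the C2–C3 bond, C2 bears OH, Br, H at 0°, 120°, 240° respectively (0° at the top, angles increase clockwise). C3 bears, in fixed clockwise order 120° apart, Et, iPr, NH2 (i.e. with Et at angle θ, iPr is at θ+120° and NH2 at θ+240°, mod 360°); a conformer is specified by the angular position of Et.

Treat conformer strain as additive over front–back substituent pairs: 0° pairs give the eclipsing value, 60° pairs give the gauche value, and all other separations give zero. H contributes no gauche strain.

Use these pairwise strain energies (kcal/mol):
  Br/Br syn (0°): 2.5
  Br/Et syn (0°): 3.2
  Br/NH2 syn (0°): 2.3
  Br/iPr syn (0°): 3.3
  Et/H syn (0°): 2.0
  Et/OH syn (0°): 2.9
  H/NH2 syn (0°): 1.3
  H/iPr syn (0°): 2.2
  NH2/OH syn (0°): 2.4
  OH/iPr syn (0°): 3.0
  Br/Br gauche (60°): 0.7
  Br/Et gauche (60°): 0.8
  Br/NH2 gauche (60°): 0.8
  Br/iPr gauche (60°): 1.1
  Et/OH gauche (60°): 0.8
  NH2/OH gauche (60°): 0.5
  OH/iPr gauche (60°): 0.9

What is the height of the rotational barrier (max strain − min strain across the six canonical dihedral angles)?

Et at 0° is eclipsed. OH at 0° is eclipsed with Et at 0° (2.9); Br at 120° is eclipsed with iPr at 120° (3.3); H at 240° is eclipsed with NH2 at 240° (1.3). Total 7.5 kcal/mol.
Et at 60° is staggered. OH at 0° is gauche with Et at 60° (0.8); OH at 0° is gauche with NH2 at 300° (0.5); Br at 120° is gauche with Et at 60° (0.8); Br at 120° is gauche with iPr at 180° (1.1). Total 3.2 kcal/mol.
Et at 120° is eclipsed. OH at 0° is eclipsed with NH2 at 0° (2.4); Br at 120° is eclipsed with Et at 120° (3.2); H at 240° is eclipsed with iPr at 240° (2.2). Total 7.8 kcal/mol.
Et at 180° is staggered. OH at 0° is gauche with iPr at 300° (0.9); OH at 0° is gauche with NH2 at 60° (0.5); Br at 120° is gauche with Et at 180° (0.8); Br at 120° is gauche with NH2 at 60° (0.8). Total 3.0 kcal/mol.
Et at 240° is eclipsed. OH at 0° is eclipsed with iPr at 0° (3.0); Br at 120° is eclipsed with NH2 at 120° (2.3); H at 240° is eclipsed with Et at 240° (2.0). Total 7.3 kcal/mol.
Et at 300° is staggered. OH at 0° is gauche with Et at 300° (0.8); OH at 0° is gauche with iPr at 60° (0.9); Br at 120° is gauche with iPr at 60° (1.1); Br at 120° is gauche with NH2 at 180° (0.8). Total 3.6 kcal/mol.
Max at 120° (7.8 kcal/mol), min at 180° (3.0 kcal/mol); barrier = 4.8 kcal/mol.

4.8 kcal/mol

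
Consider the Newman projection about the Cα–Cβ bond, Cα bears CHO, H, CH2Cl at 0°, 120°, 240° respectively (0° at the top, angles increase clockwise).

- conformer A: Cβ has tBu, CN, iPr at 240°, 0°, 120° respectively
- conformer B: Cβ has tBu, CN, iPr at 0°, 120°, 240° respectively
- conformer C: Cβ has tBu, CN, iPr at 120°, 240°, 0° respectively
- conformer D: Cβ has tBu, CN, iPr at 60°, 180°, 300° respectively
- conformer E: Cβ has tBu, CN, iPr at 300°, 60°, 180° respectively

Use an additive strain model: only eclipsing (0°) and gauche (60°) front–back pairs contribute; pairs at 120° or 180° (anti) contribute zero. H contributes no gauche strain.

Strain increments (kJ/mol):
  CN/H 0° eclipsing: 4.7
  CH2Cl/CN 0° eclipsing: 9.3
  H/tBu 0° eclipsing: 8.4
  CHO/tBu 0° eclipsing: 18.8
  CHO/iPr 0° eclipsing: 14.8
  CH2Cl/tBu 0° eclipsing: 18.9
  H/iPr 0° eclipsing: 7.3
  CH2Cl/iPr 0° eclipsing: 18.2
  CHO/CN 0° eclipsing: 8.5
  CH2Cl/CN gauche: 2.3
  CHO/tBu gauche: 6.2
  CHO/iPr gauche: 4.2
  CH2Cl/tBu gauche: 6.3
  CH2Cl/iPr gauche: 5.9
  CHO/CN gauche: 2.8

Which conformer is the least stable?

A is eclipsed. CHO at 0° is eclipsed with CN at 0° (8.5); H at 120° is eclipsed with iPr at 120° (7.3); CH2Cl at 240° is eclipsed with tBu at 240° (18.9). Total 34.7 kJ/mol.
B is eclipsed. CHO at 0° is eclipsed with tBu at 0° (18.8); H at 120° is eclipsed with CN at 120° (4.7); CH2Cl at 240° is eclipsed with iPr at 240° (18.2). Total 41.7 kJ/mol.
C is eclipsed. CHO at 0° is eclipsed with iPr at 0° (14.8); H at 120° is eclipsed with tBu at 120° (8.4); CH2Cl at 240° is eclipsed with CN at 240° (9.3). Total 32.5 kJ/mol.
D is staggered. CHO at 0° is gauche with tBu at 60° (6.2); CHO at 0° is gauche with iPr at 300° (4.2); CH2Cl at 240° is gauche with CN at 180° (2.3); CH2Cl at 240° is gauche with iPr at 300° (5.9). Total 18.6 kJ/mol.
E is staggered. CHO at 0° is gauche with tBu at 300° (6.2); CHO at 0° is gauche with CN at 60° (2.8); CH2Cl at 240° is gauche with tBu at 300° (6.3); CH2Cl at 240° is gauche with iPr at 180° (5.9). Total 21.2 kJ/mol.
B has the highest total (41.7 kJ/mol).

B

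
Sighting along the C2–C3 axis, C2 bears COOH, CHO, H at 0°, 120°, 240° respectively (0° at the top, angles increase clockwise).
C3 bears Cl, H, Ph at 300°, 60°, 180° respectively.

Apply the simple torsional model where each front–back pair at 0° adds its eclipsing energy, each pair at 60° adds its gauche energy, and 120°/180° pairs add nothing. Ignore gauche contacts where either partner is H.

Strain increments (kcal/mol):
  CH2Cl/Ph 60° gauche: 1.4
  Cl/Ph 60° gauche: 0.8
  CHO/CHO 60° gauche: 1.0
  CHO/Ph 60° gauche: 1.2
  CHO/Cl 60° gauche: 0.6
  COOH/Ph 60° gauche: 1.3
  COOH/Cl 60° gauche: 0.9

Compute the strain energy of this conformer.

This conformer (staggered): COOH(0°)/Cl(300°) gauche 0.9; CHO(120°)/Ph(180°) gauche 1.2 → 2.1 kcal/mol.

2.1 kcal/mol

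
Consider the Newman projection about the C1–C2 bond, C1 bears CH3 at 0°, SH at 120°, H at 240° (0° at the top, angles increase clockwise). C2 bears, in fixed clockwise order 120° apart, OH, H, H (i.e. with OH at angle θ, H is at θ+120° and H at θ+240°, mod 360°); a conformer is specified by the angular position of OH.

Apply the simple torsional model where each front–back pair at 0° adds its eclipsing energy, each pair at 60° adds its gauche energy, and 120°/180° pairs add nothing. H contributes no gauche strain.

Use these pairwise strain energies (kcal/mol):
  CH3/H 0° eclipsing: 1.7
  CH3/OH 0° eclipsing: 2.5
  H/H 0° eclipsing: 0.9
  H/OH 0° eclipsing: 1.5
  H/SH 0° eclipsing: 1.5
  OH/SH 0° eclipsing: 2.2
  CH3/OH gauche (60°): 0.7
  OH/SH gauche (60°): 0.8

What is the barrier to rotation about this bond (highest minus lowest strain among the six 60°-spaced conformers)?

4.2 kcal/mol

OH at 0° (eclipsed): CH3–OH eclipsed, SH–H eclipsed, H–H eclipsed; 2.5 + 1.5 + 0.9 = 4.9 kcal/mol.
OH at 60° (staggered): CH3–OH gauche, SH–OH gauche; 0.7 + 0.8 = 1.5 kcal/mol.
OH at 120° (eclipsed): CH3–H eclipsed, SH–OH eclipsed, H–H eclipsed; 1.7 + 2.2 + 0.9 = 4.8 kcal/mol.
OH at 180° (staggered): SH–OH gauche; 0.8 = 0.8 kcal/mol.
OH at 240° (eclipsed): CH3–H eclipsed, SH–H eclipsed, H–OH eclipsed; 1.7 + 1.5 + 1.5 = 4.7 kcal/mol.
OH at 300° (staggered): CH3–OH gauche; 0.7 = 0.7 kcal/mol.
Max at 0° (4.9 kcal/mol), min at 300° (0.7 kcal/mol); barrier = 4.2 kcal/mol.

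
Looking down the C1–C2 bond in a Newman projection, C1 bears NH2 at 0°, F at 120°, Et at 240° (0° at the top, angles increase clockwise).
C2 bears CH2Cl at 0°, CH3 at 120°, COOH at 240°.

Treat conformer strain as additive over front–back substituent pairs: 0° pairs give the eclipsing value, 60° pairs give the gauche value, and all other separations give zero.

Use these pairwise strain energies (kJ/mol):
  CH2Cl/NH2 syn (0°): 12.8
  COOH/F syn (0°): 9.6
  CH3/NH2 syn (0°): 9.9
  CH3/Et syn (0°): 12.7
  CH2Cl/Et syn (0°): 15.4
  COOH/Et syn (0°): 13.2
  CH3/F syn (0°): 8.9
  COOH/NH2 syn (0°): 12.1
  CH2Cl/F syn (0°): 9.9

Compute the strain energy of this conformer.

This conformer (eclipsed): NH2–CH2Cl eclipsed, F–CH3 eclipsed, Et–COOH eclipsed; 12.8 + 8.9 + 13.2 = 34.9 kJ/mol.

34.9 kJ/mol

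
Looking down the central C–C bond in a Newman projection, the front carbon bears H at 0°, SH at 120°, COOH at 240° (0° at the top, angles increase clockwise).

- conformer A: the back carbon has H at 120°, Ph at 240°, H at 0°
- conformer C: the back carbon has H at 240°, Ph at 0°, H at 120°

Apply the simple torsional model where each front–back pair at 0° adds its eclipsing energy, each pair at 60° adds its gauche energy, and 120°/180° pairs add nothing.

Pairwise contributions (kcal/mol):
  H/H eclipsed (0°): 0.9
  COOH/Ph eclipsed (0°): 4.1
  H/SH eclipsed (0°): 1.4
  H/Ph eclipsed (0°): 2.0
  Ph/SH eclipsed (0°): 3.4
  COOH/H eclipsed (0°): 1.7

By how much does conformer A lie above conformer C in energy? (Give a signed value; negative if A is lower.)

A (eclipsed): H–H eclipsed, SH–H eclipsed, COOH–Ph eclipsed; 0.9 + 1.4 + 4.1 = 6.4 kcal/mol.
C (eclipsed): H–Ph eclipsed, SH–H eclipsed, COOH–H eclipsed; 2.0 + 1.4 + 1.7 = 5.1 kcal/mol.
E(A) − E(C) = 6.4 − 5.1 = +1.3 kcal/mol.

+1.3 kcal/mol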